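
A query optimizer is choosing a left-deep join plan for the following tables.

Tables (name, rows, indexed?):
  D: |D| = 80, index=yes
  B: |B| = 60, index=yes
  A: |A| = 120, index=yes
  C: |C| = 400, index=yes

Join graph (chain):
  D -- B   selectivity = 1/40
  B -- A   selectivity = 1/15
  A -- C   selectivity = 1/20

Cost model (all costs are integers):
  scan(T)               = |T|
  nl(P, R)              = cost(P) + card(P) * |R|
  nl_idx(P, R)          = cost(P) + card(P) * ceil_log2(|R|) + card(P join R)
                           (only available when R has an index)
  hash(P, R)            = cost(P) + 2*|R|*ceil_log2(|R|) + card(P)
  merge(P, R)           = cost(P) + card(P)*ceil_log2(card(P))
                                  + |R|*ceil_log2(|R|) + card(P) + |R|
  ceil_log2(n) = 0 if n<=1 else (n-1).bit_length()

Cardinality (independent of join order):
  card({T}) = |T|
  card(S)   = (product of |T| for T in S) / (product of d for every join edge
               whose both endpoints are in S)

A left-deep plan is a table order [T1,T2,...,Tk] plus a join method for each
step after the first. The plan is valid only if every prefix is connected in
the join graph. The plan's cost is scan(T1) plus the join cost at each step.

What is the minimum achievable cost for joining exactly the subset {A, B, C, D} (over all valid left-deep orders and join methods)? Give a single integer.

Selinger DP over subsets of {A,B,C,D}:
  {D}: scan cost=80, card=80
  {B}: scan cost=60, card=60
  {A}: scan cost=120, card=120
  {C}: scan cost=400, card=400
  {BD}: card=120; try (D,nl_idx)→600, (B,nl_idx)→680, (B,hash)→880, (D,merge)→1120, (B,merge)→1140, (D,hash)→1240 …(+2); best=600 via (D,nl_idx)
  {AB}: card=480; try (B,hash)→960, (A,nl_idx)→960, (B,nl_idx)→1320, (A,merge)→1440, (B,merge)→1500, (A,hash)→1800 …(+2); best=960 via (B,hash)
  {AC}: card=2400; try (A,hash)→2480, (C,nl_idx)→3600, (C,merge)→5080, (A,merge)→5360, (A,nl_idx)→5600, (C,hash)→7440 …(+2); best=2480 via (A,hash)
  {ABD}: card=960; try (A,hash)→2400, (A,nl_idx)→2400, (A,merge)→2520, (D,hash)→2560, (D,nl_idx)→5280, (D,merge)→6400 …(+2); best=2400 via (A,hash)
  {ABC}: card=9600; try (B,hash)→5600, (C,hash)→8640, (C,merge)→9760, (C,nl_idx)→14880, (B,nl_idx)→26480, (B,merge)→34100 …(+2); best=5600 via (B,hash)
  {ABCD}: card=19200; try (C,hash)→10560, (D,hash)→16320, (C,merge)→16960, (C,nl_idx)→30240, (D,nl_idx)→92000, (D,merge)→150240 …(+2); best=10560 via (C,hash)

10560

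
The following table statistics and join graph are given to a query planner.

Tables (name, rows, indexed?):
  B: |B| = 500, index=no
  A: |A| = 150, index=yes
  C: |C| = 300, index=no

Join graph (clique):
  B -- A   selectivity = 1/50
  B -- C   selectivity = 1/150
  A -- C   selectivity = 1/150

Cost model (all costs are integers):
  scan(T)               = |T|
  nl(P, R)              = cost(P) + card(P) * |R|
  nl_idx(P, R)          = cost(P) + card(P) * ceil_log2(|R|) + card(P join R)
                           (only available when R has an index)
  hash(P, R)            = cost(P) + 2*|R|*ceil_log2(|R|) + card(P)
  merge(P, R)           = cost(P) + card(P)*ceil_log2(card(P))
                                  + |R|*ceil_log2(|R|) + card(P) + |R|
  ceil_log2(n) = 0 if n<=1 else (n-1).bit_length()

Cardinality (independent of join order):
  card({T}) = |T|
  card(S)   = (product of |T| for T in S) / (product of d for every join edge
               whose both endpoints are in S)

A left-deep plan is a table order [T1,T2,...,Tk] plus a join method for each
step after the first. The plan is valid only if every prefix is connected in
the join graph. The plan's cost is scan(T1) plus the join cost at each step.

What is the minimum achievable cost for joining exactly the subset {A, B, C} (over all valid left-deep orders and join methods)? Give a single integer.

Selinger DP over subsets of {A,B,C}:
  {B}: scan cost=500, card=500
  {A}: scan cost=150, card=150
  {C}: scan cost=300, card=300
  {AB}: card=1500; try (A,hash)→3400, (A,nl_idx)→6000, (B,merge)→6500, (A,merge)→6850, (B,hash)→9300, (B,nl)→75150 …(+1); best=3400 via (A,hash)
  {BC}: card=1000; try (C,hash)→6400, (B,merge)→8300, (C,merge)→8500, (B,hash)→9600, (B,nl)→150300, (C,nl)→150500; best=6400 via (C,hash)
  {AC}: card=300; try (A,hash)→3000, (A,nl_idx)→3000, (C,merge)→4500, (A,merge)→4650, (C,hash)→5700, (C,nl)→45150 …(+1); best=3000 via (A,hash)
  {ABC}: card=20; try (A,hash)→9800, (C,hash)→10300, (B,merge)→11000, (B,hash)→12300, (A,nl_idx)→14420, (A,merge)→18750 …(+4); best=9800 via (A,hash)

9800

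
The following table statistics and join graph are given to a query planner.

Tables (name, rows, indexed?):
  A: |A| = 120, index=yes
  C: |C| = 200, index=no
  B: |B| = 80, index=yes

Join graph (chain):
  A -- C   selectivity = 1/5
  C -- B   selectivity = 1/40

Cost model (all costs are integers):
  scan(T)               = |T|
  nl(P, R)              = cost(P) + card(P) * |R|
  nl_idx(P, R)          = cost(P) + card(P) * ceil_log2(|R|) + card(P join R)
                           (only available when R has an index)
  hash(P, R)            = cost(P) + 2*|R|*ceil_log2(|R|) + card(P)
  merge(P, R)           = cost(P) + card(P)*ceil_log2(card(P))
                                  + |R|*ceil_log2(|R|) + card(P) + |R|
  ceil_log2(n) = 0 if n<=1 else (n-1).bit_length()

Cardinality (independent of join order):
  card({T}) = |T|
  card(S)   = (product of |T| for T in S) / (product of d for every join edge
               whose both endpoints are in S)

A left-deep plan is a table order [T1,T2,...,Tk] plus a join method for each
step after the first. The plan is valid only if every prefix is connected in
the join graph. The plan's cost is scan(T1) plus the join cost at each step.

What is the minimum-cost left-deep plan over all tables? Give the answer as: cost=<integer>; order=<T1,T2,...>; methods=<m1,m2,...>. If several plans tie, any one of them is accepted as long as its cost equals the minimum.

cost=3600; order=C,B,A; methods=hash,hash

Selinger DP (subsets sized 1..n):
  {A}: scan cost=120, card=120
  {C}: scan cost=200, card=200
  {B}: scan cost=80, card=80
  {AC}: card=4800; try (A,hash)→2080, (C,merge)→2880, (A,merge)→2960, (C,hash)→3440, (A,nl_idx)→6400, (C,nl)→24120 …(+1); best=2080 via (A,hash)
  {BC}: card=400; try (B,hash)→1520, (B,nl_idx)→2000, (C,merge)→2520, (B,merge)→2640, (C,hash)→3360, (C,nl)→16080 …(+1); best=1520 via (B,hash)
  {ABC}: card=9600; try (A,hash)→3600, (A,merge)→6480, (B,hash)→8000, (A,nl_idx)→13920, (B,nl_idx)→45280, (A,nl)→49520 …(+2); best=3600 via (A,hash)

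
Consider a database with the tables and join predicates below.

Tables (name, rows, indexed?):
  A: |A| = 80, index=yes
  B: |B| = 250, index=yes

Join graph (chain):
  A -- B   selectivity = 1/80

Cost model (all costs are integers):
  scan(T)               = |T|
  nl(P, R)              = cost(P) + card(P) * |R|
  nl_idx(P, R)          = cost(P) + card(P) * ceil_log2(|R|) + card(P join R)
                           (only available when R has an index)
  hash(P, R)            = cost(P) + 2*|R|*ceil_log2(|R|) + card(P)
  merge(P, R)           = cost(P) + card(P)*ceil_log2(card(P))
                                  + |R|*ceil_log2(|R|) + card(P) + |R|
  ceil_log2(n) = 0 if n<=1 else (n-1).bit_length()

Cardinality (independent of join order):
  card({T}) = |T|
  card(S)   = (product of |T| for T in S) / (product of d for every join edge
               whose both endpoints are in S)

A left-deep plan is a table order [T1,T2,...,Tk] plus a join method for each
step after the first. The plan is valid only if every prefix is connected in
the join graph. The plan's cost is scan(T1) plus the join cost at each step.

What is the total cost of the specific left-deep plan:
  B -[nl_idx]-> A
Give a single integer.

step 1: scan B: cost=250, card=250
step 2: join A via nl_idx
    card(P join A) = 250*80/(80) = 250
    cost = 250 + 250*7 + 250 = 2250

2250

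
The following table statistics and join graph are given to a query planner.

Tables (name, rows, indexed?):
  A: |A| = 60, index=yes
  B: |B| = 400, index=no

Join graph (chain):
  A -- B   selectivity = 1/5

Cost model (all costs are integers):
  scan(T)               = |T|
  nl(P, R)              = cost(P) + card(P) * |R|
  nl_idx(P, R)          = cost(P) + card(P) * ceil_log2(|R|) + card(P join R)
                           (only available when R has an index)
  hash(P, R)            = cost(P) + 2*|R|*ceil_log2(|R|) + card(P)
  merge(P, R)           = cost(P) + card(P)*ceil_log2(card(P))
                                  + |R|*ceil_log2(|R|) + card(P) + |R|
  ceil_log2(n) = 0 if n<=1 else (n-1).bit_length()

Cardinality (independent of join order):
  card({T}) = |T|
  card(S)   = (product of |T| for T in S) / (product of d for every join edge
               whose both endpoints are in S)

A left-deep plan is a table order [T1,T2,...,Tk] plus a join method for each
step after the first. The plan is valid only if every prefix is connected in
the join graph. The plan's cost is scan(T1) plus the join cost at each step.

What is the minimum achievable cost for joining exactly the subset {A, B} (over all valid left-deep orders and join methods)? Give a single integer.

1520

Selinger DP over subsets of {A,B}:
  {A}: scan cost=60, card=60
  {B}: scan cost=400, card=400
  {AB}: card=4800; try (A,hash)→1520, (B,merge)→4480, (A,merge)→4820, (B,hash)→7320, (A,nl_idx)→7600, (B,nl)→24060 …(+1); best=1520 via (A,hash)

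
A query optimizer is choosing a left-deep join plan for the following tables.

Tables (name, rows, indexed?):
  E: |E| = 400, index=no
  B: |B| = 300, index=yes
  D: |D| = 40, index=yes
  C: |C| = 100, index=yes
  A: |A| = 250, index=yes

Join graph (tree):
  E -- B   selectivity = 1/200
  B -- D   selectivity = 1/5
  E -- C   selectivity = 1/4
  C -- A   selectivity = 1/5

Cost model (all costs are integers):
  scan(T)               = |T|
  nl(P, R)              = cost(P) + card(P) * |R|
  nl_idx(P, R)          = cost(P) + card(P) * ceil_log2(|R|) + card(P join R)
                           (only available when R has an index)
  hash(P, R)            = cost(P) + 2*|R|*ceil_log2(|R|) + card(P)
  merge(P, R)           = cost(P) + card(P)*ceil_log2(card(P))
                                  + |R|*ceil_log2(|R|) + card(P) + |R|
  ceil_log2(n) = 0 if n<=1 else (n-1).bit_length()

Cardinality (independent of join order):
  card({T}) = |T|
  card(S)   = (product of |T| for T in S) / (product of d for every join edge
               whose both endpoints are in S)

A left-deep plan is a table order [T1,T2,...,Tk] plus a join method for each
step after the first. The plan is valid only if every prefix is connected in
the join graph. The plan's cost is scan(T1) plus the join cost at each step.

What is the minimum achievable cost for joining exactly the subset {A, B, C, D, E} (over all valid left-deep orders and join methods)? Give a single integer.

Selinger DP over subsets of {A,B,C,D,E}:
  {E}: scan cost=400, card=400
  {B}: scan cost=300, card=300
  {D}: scan cost=40, card=40
  {C}: scan cost=100, card=100
  {A}: scan cost=250, card=250
  {BE}: card=600; try (B,nl_idx)→4600, (B,hash)→6200, (E,merge)→7300, (B,merge)→7400, (E,hash)→7800, (E,nl)→120300 …(+1); best=4600 via (B,nl_idx)
  {CE}: card=10000; try (C,hash)→2200, (E,merge)→4900, (C,merge)→5200, (E,hash)→7400, (C,nl_idx)→13200, (E,nl)→40100 …(+1); best=2200 via (C,hash)
  {BD}: card=2400; try (D,hash)→1080, (B,nl_idx)→2800, (B,merge)→3320, (D,merge)→3580, (D,nl_idx)→4500, (B,hash)→5480 …(+2); best=1080 via (D,hash)
  {AC}: card=5000; try (C,hash)→1900, (A,merge)→3150, (C,merge)→3300, (A,hash)→4200, (A,nl_idx)→5900, (C,nl_idx)→7000 …(+2); best=1900 via (C,hash)
  {BDE}: card=4800; try (D,hash)→5680, (E,hash)→10680, (D,merge)→11480, (D,nl_idx)→13000, (D,nl)→28600, (E,merge)→36280 …(+1); best=5680 via (D,hash)
  {BCE}: card=15000; try (C,hash)→6600, (C,merge)→12000, (B,hash)→17600, (C,nl_idx)→23800, (C,nl)→64600, (B,nl_idx)→107200 …(+2); best=6600 via (C,hash)
  {ACE}: card=500000; try (E,hash)→14100, (A,hash)→16200, (E,merge)→75900, (A,merge)→154450, (A,nl_idx)→582200, (E,nl)→2001900 …(+1); best=14100 via (E,hash)
  {BCDE}: card=120000; try (C,hash)→11880, (D,hash)→22080, (C,merge)→73680, (C,nl_idx)→159280, (D,nl_idx)→216600, (D,merge)→231880 …(+2); best=11880 via (C,hash)
  {ABCE}: card=750000; try (A,hash)→25600, (A,merge)→233850, (B,hash)→519500, (A,nl_idx)→876600, (A,nl)→3756600, (B,nl_idx)→5264100 …(+2); best=25600 via (A,hash)
  {ABCDE}: card=6000000; try (A,hash)→135880, (D,hash)→776080, (A,merge)→2174130, (A,nl_idx)→6971880, (D,nl_idx)→10525600, (D,merge)→15775880 …(+2); best=135880 via (A,hash)

135880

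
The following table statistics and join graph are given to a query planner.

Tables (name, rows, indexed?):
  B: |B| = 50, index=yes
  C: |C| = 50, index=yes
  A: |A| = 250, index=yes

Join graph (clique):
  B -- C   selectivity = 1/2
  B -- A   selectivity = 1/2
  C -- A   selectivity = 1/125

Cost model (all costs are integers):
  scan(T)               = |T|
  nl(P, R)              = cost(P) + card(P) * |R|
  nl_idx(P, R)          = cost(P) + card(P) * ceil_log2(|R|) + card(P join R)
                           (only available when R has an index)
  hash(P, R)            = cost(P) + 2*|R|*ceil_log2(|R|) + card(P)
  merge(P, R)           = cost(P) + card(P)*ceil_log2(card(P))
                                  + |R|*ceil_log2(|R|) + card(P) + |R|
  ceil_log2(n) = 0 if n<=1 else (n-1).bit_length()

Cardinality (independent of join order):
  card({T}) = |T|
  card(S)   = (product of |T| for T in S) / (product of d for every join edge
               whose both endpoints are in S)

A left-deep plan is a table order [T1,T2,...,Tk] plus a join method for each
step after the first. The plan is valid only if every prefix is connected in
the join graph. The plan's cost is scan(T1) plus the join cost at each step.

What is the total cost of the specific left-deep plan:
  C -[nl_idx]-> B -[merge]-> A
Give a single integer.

step 1: scan C: cost=50, card=50
step 2: join B via nl_idx
    card(P join B) = 50*50/(2) = 1250
    cost = 50 + 50*6 + 1250 = 1600
step 3: join A via merge
    card(P join A) = 1250*250/(2*125) = 1250
    cost = 1600 + 1250*11 + 250*8 + 1250 + 250 = 18850

18850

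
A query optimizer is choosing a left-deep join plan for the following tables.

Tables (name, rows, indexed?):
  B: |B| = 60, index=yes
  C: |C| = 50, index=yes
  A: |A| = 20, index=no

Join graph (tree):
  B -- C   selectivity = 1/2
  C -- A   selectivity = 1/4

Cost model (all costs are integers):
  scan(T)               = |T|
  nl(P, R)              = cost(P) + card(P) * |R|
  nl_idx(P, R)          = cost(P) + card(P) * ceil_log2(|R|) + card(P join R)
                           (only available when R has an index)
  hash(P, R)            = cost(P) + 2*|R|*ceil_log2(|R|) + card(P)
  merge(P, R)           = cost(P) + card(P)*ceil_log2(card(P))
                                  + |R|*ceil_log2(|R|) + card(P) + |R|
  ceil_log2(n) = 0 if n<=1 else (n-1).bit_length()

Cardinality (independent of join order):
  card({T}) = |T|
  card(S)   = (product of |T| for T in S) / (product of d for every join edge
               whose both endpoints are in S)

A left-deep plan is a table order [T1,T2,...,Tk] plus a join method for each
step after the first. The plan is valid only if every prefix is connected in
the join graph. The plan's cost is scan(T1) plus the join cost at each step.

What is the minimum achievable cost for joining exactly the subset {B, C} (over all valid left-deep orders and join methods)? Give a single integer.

Selinger DP over subsets of {B,C}:
  {B}: scan cost=60, card=60
  {C}: scan cost=50, card=50
  {BC}: card=1500; try (C,hash)→720, (B,hash)→820, (B,merge)→820, (C,merge)→830, (B,nl_idx)→1850, (C,nl_idx)→1920 …(+2); best=720 via (C,hash)

720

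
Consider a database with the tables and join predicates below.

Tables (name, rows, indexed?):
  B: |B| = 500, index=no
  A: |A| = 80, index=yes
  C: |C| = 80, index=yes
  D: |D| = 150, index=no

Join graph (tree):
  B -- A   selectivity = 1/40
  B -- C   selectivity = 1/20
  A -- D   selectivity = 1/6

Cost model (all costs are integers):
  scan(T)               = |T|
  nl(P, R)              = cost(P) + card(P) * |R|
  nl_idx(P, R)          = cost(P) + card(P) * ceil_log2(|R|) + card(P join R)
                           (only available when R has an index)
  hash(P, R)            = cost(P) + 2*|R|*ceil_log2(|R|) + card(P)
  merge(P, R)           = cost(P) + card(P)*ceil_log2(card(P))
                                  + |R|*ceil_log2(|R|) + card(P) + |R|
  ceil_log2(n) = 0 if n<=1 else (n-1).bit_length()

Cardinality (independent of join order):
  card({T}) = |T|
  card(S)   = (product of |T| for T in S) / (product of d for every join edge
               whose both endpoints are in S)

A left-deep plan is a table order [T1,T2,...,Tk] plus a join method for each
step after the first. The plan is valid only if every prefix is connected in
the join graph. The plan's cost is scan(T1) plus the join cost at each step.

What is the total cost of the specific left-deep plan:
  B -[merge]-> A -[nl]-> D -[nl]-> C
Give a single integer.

step 1: scan B: cost=500, card=500
step 2: join A via merge
    card(P join A) = 500*80/(40) = 1000
    cost = 500 + 500*9 + 80*7 + 500 + 80 = 6140
step 3: join D via nl
    card(P join D) = 1000*150/(6) = 25000
    cost = 6140 + 1000*150 = 156140
step 4: join C via nl
    card(P join C) = 25000*80/(20) = 100000
    cost = 156140 + 25000*80 = 2156140

2156140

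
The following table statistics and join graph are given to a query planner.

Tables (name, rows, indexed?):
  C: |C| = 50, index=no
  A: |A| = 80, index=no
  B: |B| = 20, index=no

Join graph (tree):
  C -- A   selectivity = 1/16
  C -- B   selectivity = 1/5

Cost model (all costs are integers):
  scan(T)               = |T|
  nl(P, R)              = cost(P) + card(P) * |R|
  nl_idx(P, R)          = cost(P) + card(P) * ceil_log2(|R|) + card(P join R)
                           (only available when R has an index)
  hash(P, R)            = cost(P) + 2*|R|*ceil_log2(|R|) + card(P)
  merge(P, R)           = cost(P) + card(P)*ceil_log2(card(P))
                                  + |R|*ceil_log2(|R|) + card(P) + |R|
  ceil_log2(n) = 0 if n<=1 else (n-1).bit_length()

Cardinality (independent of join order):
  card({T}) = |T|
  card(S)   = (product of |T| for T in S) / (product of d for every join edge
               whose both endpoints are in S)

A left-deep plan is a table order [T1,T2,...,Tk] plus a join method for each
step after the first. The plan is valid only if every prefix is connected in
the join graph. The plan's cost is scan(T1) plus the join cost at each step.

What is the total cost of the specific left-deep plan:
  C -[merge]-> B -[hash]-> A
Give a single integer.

1840

step 1: scan C: cost=50, card=50
step 2: join B via merge
    card(P join B) = 50*20/(5) = 200
    cost = 50 + 50*6 + 20*5 + 50 + 20 = 520
step 3: join A via hash
    card(P join A) = 200*80/(16) = 1000
    cost = 520 + 2*80*7 + 200 = 1840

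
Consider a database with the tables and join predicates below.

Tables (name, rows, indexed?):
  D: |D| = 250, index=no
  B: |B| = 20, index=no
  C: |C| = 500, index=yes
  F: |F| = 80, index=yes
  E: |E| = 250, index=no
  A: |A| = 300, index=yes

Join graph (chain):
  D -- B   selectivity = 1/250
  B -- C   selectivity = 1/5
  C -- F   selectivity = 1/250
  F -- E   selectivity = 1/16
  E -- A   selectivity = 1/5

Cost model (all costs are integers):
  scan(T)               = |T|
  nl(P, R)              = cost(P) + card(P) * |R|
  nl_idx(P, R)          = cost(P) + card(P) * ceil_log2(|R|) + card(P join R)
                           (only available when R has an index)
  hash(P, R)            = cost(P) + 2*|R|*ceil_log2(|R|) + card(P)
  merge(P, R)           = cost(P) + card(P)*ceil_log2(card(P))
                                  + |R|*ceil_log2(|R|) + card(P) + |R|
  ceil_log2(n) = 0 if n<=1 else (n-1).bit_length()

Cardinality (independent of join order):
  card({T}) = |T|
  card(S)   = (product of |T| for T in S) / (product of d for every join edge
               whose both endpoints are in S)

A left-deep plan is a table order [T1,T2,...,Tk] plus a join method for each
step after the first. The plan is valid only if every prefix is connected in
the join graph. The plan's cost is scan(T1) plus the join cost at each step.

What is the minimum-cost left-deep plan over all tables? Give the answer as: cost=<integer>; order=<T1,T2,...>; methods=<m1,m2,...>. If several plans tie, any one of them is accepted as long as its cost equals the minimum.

Selinger DP (subsets sized 1..n):
  {D}: scan cost=250, card=250
  {B}: scan cost=20, card=20
  {C}: scan cost=500, card=500
  {F}: scan cost=80, card=80
  {E}: scan cost=250, card=250
  {A}: scan cost=300, card=300
  {BD}: card=20; try (B,hash)→700, (D,merge)→2390, (B,merge)→2620, (D,hash)→4040, (D,nl)→5020, (B,nl)→5250; best=700 via (B,hash)
  {BC}: card=2000; try (B,hash)→1200, (C,nl_idx)→2200, (C,merge)→5140, (B,merge)→5620, (C,hash)→9040, (C,nl)→10020 …(+1); best=1200 via (B,hash)
  {CF}: card=160; try (C,nl_idx)→960, (F,hash)→2120, (F,nl_idx)→4160, (C,merge)→5720, (F,merge)→6140, (C,hash)→9160 …(+2); best=960 via (C,nl_idx)
  {EF}: card=1250; try (F,hash)→1620, (E,merge)→2970, (F,merge)→3140, (F,nl_idx)→3250, (E,hash)→4160, (E,nl)→20080 …(+1); best=1620 via (F,hash)
  {AE}: card=15000; try (E,hash)→4600, (A,merge)→5500, (E,merge)→5550, (A,hash)→5900, (A,nl_idx)→17500, (A,nl)→75250 …(+1); best=4600 via (E,hash)
  {BCD}: card=2000; try (C,nl_idx)→2880, (C,merge)→5820, (D,hash)→7200, (C,hash)→9720, (C,nl)→10700, (D,merge)→27450 …(+1); best=2880 via (C,nl_idx)
  {BCF}: card=640; try (B,hash)→1320, (B,merge)→2520, (B,nl)→4160, (F,hash)→4320, (F,nl_idx)→15840, (F,merge)→25840 …(+1); best=1320 via (B,hash)
  {CEF}: card=2500; try (E,merge)→4650, (E,hash)→5120, (C,hash)→11870, (C,nl_idx)→15370, (C,merge)→21620, (E,nl)→40960 …(+1); best=4650 via (E,merge)
  {AEF}: card=75000; try (A,hash)→8270, (A,merge)→19620, (F,hash)→20720, (A,nl_idx)→87870, (F,nl_idx)→184600, (F,merge)→230240 …(+2); best=8270 via (A,hash)
  {BCDF}: card=640; try (D,hash)→5960, (F,hash)→6000, (D,merge)→10610, (F,nl_idx)→17520, (F,merge)→27520, (D,nl)→161320 …(+1); best=5960 via (D,hash)
  {BCEF}: card=10000; try (E,hash)→5960, (B,hash)→7350, (E,merge)→10610, (B,merge)→37270, (B,nl)→54650, (E,nl)→161320; best=5960 via (E,hash)
  {ACEF}: card=150000; try (A,hash)→12550, (A,merge)→40150, (C,hash)→92270, (A,nl_idx)→177150, (A,nl)→754650, (C,nl_idx)→833270 …(+2); best=12550 via (A,hash)
  {BCDEF}: card=10000; try (E,hash)→10600, (E,merge)→15250, (D,hash)→19960, (D,merge)→158210, (E,nl)→165960, (D,nl)→2505960; best=10600 via (E,hash)
  {ABCEF}: card=600000; try (A,hash)→21360, (A,merge)→158960, (B,hash)→162750, (A,nl_idx)→695960, (B,merge)→2862670, (A,nl)→3005960 …(+1); best=21360 via (A,hash)
  {ABCDEF}: card=600000; try (A,hash)→26000, (A,merge)→163600, (D,hash)→625360, (A,nl_idx)→700600, (A,nl)→3010600, (D,merge)→12623610 …(+1); best=26000 via (A,hash)

cost=26000; order=F,C,B,D,E,A; methods=nl_idx,hash,hash,hash,hash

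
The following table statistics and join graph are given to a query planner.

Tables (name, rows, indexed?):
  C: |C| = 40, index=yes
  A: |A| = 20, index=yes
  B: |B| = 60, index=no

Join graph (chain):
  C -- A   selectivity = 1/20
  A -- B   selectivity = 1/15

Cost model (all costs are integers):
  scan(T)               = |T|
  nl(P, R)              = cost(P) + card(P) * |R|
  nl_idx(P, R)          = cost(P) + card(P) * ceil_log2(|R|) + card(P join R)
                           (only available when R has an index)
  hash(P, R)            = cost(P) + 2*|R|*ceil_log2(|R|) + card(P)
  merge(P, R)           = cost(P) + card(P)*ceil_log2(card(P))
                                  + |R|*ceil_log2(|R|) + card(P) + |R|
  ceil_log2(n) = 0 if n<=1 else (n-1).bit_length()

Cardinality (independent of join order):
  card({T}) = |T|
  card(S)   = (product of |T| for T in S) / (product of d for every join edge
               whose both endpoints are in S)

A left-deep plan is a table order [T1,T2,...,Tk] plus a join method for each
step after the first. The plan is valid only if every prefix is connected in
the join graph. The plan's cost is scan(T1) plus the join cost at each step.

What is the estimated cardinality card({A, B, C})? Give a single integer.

Tables in S: A(20), B(60), C(40)
Edges inside S: C-A(d=20), A-B(d=15)
numerator = 20 * 60 * 40 = 48000
denominator = 20 * 15 = 300
card(S) = 48000 / 300 = 160

160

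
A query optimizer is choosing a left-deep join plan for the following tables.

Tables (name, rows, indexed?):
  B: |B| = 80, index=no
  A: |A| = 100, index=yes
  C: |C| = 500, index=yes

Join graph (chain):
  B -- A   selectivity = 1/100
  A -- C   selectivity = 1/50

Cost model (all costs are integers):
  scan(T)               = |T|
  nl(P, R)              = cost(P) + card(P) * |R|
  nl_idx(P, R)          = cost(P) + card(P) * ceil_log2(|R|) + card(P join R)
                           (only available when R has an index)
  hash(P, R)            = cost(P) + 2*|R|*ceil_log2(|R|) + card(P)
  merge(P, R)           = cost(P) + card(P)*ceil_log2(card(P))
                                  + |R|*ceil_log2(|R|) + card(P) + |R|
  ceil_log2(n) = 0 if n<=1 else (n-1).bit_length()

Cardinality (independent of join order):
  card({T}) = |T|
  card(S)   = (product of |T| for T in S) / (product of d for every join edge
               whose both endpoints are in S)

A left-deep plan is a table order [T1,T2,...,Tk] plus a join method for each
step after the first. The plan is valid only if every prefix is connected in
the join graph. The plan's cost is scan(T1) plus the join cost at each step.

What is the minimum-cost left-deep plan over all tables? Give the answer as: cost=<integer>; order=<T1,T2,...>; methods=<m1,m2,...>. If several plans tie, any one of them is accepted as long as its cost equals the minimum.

Selinger DP (subsets sized 1..n):
  {B}: scan cost=80, card=80
  {A}: scan cost=100, card=100
  {C}: scan cost=500, card=500
  {AB}: card=80; try (A,nl_idx)→720, (B,hash)→1320, (A,merge)→1520, (B,merge)→1540, (A,hash)→1560, (A,nl)→8080 …(+1); best=720 via (A,nl_idx)
  {AC}: card=1000; try (C,nl_idx)→2000, (A,hash)→2400, (A,nl_idx)→5000, (C,merge)→5900, (A,merge)→6300, (C,hash)→9200 …(+2); best=2000 via (C,nl_idx)
  {ABC}: card=800; try (C,nl_idx)→2240, (B,hash)→4120, (C,merge)→6360, (C,hash)→9800, (B,merge)→13640, (C,nl)→40720 …(+1); best=2240 via (C,nl_idx)

cost=2240; order=B,A,C; methods=nl_idx,nl_idx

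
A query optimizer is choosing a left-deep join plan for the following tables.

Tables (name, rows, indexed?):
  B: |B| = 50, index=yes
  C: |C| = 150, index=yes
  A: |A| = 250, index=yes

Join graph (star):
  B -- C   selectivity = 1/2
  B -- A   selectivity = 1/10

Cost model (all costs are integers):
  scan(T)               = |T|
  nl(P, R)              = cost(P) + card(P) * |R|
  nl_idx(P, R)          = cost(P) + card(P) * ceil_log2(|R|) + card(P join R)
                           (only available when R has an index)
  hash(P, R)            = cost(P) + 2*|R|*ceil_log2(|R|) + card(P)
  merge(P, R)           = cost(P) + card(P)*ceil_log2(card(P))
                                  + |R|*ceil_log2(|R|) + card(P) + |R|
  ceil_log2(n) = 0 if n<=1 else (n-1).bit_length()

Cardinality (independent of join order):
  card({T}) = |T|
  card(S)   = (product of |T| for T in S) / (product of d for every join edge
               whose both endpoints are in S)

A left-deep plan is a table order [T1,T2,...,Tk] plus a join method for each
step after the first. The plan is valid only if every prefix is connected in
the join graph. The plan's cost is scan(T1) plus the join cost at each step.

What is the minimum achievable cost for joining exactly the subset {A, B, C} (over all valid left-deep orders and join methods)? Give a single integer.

Selinger DP over subsets of {A,B,C}:
  {B}: scan cost=50, card=50
  {C}: scan cost=150, card=150
  {A}: scan cost=250, card=250
  {BC}: card=3750; try (B,hash)→900, (C,merge)→1750, (B,merge)→1850, (C,hash)→2500, (C,nl_idx)→4200, (B,nl_idx)→4800 …(+2); best=900 via (B,hash)
  {AB}: card=1250; try (B,hash)→1100, (A,nl_idx)→1700, (A,merge)→2650, (B,merge)→2850, (B,nl_idx)→3000, (A,hash)→4100 …(+2); best=1100 via (B,hash)
  {ABC}: card=93750; try (C,hash)→4750, (A,hash)→8650, (C,merge)→17450, (A,merge)→51900, (C,nl_idx)→104850, (A,nl_idx)→124650 …(+2); best=4750 via (C,hash)

4750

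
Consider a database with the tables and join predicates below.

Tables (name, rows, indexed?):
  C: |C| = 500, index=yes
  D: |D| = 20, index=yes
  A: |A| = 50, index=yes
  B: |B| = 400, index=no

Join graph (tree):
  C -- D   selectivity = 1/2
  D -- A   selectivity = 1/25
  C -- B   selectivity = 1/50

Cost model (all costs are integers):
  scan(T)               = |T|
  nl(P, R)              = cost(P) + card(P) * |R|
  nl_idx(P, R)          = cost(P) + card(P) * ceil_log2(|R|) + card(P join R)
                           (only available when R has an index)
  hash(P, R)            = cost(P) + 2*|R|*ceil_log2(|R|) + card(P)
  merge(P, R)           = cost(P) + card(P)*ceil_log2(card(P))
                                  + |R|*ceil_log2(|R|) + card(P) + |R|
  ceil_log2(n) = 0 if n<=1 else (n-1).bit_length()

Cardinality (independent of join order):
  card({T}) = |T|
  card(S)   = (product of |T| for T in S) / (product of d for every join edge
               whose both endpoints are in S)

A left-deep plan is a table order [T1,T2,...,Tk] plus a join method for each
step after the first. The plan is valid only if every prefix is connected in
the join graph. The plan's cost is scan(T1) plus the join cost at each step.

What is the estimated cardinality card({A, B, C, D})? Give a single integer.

80000

Tables in S: A(50), B(400), C(500), D(20)
Edges inside S: C-D(d=2), D-A(d=25), C-B(d=50)
numerator = 50 * 400 * 500 * 20 = 200000000
denominator = 2 * 25 * 50 = 2500
card(S) = 200000000 / 2500 = 80000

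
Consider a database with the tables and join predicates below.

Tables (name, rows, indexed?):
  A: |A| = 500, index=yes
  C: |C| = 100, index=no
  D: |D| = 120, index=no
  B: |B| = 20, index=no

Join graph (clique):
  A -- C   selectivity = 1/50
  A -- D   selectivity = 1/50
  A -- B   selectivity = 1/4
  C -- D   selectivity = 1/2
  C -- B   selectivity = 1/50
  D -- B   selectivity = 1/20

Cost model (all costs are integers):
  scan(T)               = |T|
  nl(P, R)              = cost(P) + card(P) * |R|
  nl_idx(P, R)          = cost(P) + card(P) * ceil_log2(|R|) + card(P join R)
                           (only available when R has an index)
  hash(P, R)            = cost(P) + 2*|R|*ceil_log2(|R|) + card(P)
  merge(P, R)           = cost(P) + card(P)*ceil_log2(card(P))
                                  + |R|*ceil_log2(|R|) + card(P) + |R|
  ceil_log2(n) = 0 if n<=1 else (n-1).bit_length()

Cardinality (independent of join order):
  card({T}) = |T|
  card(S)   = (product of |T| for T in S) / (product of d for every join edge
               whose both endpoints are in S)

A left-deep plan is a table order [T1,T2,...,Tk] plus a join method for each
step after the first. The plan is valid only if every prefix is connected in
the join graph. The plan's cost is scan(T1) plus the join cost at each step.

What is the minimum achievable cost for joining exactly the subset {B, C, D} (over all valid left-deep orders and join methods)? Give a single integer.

Selinger DP over subsets of {B,C,D}:
  {C}: scan cost=100, card=100
  {D}: scan cost=120, card=120
  {B}: scan cost=20, card=20
  {CD}: card=6000; try (C,hash)→1640, (D,merge)→1860, (D,hash)→1880, (C,merge)→1880, (D,nl)→12100, (C,nl)→12120; best=1640 via (C,hash)
  {BC}: card=40; try (B,hash)→400, (C,merge)→940, (B,merge)→1020, (C,hash)→1440, (C,nl)→2020, (B,nl)→2100; best=400 via (B,hash)
  {BD}: card=120; try (B,hash)→440, (D,merge)→1100, (B,merge)→1200, (D,hash)→1720, (D,nl)→2420, (B,nl)→2520; best=440 via (B,hash)
  {BCD}: card=120; try (D,merge)→1640, (C,hash)→1960, (D,hash)→2120, (C,merge)→2200, (D,nl)→5200, (B,hash)→7840 …(+3); best=1640 via (D,merge)

1640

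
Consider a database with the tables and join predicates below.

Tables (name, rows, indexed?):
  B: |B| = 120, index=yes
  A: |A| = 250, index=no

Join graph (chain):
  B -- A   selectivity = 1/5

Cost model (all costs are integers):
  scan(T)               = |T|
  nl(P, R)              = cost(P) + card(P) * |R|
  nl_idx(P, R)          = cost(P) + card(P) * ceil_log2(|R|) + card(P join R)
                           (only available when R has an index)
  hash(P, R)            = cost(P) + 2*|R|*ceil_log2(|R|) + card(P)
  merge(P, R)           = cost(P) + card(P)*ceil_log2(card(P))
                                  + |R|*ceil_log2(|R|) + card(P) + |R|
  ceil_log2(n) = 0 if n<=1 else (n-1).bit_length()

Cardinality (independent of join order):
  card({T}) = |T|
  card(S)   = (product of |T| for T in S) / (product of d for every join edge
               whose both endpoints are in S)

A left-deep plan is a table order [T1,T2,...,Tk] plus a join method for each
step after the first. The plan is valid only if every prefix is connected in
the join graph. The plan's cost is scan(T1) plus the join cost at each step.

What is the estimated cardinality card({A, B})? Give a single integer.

6000

Tables in S: A(250), B(120)
Edges inside S: B-A(d=5)
numerator = 250 * 120 = 30000
denominator = 5 = 5
card(S) = 30000 / 5 = 6000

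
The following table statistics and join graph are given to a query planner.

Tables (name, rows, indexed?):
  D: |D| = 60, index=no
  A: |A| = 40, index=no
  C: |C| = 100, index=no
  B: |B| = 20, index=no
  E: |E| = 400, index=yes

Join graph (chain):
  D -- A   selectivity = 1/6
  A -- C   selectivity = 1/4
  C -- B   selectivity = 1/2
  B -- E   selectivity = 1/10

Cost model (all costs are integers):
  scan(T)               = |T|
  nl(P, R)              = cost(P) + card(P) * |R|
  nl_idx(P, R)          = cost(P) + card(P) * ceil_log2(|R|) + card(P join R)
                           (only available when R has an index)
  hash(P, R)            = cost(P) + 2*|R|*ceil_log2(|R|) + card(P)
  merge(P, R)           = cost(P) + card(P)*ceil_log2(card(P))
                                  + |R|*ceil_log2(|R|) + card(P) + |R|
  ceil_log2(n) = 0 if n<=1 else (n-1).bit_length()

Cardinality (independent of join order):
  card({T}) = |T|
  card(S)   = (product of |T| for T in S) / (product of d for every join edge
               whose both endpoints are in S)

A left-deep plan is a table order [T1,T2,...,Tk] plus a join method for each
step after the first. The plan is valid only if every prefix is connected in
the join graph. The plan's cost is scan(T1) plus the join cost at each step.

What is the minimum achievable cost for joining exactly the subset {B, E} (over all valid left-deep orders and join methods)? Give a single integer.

1000

Selinger DP over subsets of {B,E}:
  {B}: scan cost=20, card=20
  {E}: scan cost=400, card=400
  {BE}: card=800; try (E,nl_idx)→1000, (B,hash)→1000, (E,merge)→4140, (B,merge)→4520, (E,hash)→7240, (E,nl)→8020 …(+1); best=1000 via (E,nl_idx)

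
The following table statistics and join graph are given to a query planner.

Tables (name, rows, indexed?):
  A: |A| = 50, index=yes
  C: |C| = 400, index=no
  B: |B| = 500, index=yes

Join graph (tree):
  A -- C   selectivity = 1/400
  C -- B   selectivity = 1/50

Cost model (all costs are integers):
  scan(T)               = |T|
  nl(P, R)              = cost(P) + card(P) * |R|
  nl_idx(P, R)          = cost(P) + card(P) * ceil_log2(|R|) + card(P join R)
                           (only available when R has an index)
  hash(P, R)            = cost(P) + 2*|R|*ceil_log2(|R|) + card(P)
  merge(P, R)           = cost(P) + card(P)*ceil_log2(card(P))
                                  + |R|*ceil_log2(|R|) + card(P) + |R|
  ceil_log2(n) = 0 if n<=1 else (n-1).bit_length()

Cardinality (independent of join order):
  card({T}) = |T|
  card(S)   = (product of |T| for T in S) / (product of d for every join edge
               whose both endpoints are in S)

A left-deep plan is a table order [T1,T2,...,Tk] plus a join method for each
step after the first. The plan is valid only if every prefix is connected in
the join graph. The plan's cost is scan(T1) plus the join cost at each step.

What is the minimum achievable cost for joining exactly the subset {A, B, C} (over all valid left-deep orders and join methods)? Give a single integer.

2350

Selinger DP over subsets of {A,B,C}:
  {A}: scan cost=50, card=50
  {C}: scan cost=400, card=400
  {B}: scan cost=500, card=500
  {AC}: card=50; try (A,hash)→1400, (A,nl_idx)→2850, (C,merge)→4400, (A,merge)→4750, (C,hash)→7300, (C,nl)→20050 …(+1); best=1400 via (A,hash)
  {BC}: card=4000; try (B,nl_idx)→8000, (C,hash)→8200, (B,merge)→9400, (C,merge)→9500, (B,hash)→9800, (B,nl)→200400 …(+1); best=8000 via (B,nl_idx)
  {ABC}: card=500; try (B,nl_idx)→2350, (B,merge)→6750, (B,hash)→10450, (A,hash)→12600, (B,nl)→26400, (A,nl_idx)→32500 …(+2); best=2350 via (B,nl_idx)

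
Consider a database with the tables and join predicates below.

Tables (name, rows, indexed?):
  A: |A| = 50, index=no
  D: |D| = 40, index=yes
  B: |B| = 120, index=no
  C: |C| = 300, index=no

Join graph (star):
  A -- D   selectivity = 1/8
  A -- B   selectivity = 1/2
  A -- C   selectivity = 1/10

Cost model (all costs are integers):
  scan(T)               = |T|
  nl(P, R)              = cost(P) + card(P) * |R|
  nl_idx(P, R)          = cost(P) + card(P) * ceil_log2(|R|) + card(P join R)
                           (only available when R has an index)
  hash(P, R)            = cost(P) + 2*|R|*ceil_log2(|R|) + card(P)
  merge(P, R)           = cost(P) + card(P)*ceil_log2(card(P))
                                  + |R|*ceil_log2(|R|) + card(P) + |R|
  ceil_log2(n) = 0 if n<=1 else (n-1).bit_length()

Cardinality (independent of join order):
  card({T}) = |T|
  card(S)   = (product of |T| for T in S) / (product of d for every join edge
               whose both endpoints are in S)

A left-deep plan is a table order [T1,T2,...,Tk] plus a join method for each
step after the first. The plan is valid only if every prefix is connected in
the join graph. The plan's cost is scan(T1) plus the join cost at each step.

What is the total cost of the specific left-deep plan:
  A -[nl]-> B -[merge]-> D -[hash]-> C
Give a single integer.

step 1: scan A: cost=50, card=50
step 2: join B via nl
    card(P join B) = 50*120/(2) = 3000
    cost = 50 + 50*120 = 6050
step 3: join D via merge
    card(P join D) = 3000*40/(8) = 15000
    cost = 6050 + 3000*12 + 40*6 + 3000 + 40 = 45330
step 4: join C via hash
    card(P join C) = 15000*300/(10) = 450000
    cost = 45330 + 2*300*9 + 15000 = 65730

65730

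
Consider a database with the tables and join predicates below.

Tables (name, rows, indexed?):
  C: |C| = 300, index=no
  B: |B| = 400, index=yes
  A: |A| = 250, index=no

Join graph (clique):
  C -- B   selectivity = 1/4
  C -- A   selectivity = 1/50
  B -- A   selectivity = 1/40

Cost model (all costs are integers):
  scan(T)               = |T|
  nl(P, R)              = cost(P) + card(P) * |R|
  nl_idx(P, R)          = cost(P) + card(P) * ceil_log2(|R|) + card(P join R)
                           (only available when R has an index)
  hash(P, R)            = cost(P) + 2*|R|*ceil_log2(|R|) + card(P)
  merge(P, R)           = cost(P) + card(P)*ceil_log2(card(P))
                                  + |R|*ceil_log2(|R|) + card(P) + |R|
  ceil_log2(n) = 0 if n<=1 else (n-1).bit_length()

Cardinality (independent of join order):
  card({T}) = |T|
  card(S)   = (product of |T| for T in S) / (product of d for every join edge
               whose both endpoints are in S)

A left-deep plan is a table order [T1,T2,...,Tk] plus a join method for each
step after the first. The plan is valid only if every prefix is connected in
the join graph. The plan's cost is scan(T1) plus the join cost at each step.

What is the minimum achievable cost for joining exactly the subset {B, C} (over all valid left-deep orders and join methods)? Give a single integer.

Selinger DP over subsets of {B,C}:
  {C}: scan cost=300, card=300
  {B}: scan cost=400, card=400
  {BC}: card=30000; try (C,hash)→6200, (B,merge)→7300, (C,merge)→7400, (B,hash)→7800, (B,nl_idx)→33000, (B,nl)→120300 …(+1); best=6200 via (C,hash)

6200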